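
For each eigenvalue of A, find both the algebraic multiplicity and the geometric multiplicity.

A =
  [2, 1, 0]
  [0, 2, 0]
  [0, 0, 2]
λ = 2: alg = 3, geom = 2

Step 1 — factor the characteristic polynomial to read off the algebraic multiplicities:
  χ_A(x) = (x - 2)^3

Step 2 — compute geometric multiplicities via the rank-nullity identity g(λ) = n − rank(A − λI):
  rank(A − (2)·I) = 1, so dim ker(A − (2)·I) = n − 1 = 2

Summary:
  λ = 2: algebraic multiplicity = 3, geometric multiplicity = 2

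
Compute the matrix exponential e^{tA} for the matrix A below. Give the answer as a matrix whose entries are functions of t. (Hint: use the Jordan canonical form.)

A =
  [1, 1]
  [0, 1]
e^{tA} =
  [exp(t), t*exp(t)]
  [0, exp(t)]

Strategy: write A = P · J · P⁻¹ where J is a Jordan canonical form, so e^{tA} = P · e^{tJ} · P⁻¹, and e^{tJ} can be computed block-by-block.

A has Jordan form
J =
  [1, 1]
  [0, 1]
(up to reordering of blocks).

Per-block formulas:
  For a 2×2 Jordan block J_2(1): exp(t · J_2(1)) = e^(1t)·(I + t·N), where N is the 2×2 nilpotent shift.

After assembling e^{tJ} and conjugating by P, we get:

e^{tA} =
  [exp(t), t*exp(t)]
  [0, exp(t)]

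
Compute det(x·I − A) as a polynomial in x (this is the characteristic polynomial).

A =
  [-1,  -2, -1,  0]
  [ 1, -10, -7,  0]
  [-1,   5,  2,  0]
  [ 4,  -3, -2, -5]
x^4 + 14*x^3 + 69*x^2 + 140*x + 100

Expanding det(x·I − A) (e.g. by cofactor expansion or by noting that A is similar to its Jordan form J, which has the same characteristic polynomial as A) gives
  χ_A(x) = x^4 + 14*x^3 + 69*x^2 + 140*x + 100
which factors as (x + 2)^2*(x + 5)^2. The eigenvalues (with algebraic multiplicities) are λ = -5 with multiplicity 2, λ = -2 with multiplicity 2.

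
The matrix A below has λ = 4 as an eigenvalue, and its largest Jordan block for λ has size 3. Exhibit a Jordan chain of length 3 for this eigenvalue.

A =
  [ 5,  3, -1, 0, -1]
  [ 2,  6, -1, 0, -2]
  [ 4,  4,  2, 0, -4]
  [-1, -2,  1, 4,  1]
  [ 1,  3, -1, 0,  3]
A Jordan chain for λ = 4 of length 3:
v_1 = (2, 0, 0, 0, 2)ᵀ
v_2 = (1, 2, 4, -1, 1)ᵀ
v_3 = (1, 0, 0, 0, 0)ᵀ

Let N = A − (4)·I. We want v_3 with N^3 v_3 = 0 but N^2 v_3 ≠ 0; then v_{j-1} := N · v_j for j = 3, …, 2.

Pick v_3 = (1, 0, 0, 0, 0)ᵀ.
Then v_2 = N · v_3 = (1, 2, 4, -1, 1)ᵀ.
Then v_1 = N · v_2 = (2, 0, 0, 0, 2)ᵀ.

Sanity check: (A − (4)·I) v_1 = (0, 0, 0, 0, 0)ᵀ = 0. ✓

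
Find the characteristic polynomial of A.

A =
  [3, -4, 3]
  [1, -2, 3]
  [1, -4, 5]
x^3 - 6*x^2 + 12*x - 8

Expanding det(x·I − A) (e.g. by cofactor expansion or by noting that A is similar to its Jordan form J, which has the same characteristic polynomial as A) gives
  χ_A(x) = x^3 - 6*x^2 + 12*x - 8
which factors as (x - 2)^3. The eigenvalues (with algebraic multiplicities) are λ = 2 with multiplicity 3.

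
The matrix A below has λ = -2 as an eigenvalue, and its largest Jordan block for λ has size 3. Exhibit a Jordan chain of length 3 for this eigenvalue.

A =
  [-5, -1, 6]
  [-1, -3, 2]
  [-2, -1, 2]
A Jordan chain for λ = -2 of length 3:
v_1 = (-2, 0, -1)ᵀ
v_2 = (-3, -1, -2)ᵀ
v_3 = (1, 0, 0)ᵀ

Let N = A − (-2)·I. We want v_3 with N^3 v_3 = 0 but N^2 v_3 ≠ 0; then v_{j-1} := N · v_j for j = 3, …, 2.

Pick v_3 = (1, 0, 0)ᵀ.
Then v_2 = N · v_3 = (-3, -1, -2)ᵀ.
Then v_1 = N · v_2 = (-2, 0, -1)ᵀ.

Sanity check: (A − (-2)·I) v_1 = (0, 0, 0)ᵀ = 0. ✓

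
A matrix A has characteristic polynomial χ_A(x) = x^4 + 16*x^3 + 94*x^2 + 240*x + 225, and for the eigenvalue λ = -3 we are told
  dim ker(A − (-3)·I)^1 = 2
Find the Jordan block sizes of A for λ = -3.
Block sizes for λ = -3: [1, 1]

From the dimensions of kernels of powers, the number of Jordan blocks of size at least j is d_j − d_{j−1} where d_j = dim ker(N^j) (with d_0 = 0). Computing the differences gives [2].
The number of blocks of size exactly k is (#blocks of size ≥ k) − (#blocks of size ≥ k + 1), so the partition is: 2 block(s) of size 1.
In nonincreasing order the block sizes are [1, 1].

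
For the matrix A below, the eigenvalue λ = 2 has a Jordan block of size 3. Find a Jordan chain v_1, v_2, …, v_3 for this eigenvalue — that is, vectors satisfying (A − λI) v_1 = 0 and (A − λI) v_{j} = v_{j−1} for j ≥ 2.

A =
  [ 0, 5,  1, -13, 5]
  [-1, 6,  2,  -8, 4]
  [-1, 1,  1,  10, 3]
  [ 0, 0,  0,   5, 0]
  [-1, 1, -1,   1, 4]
A Jordan chain for λ = 2 of length 3:
v_1 = (2, 1, -1, 0, 0)ᵀ
v_2 = (1, 2, -1, 0, -1)ᵀ
v_3 = (2, 1, 0, 0, 0)ᵀ

Let N = A − (2)·I. We want v_3 with N^3 v_3 = 0 but N^2 v_3 ≠ 0; then v_{j-1} := N · v_j for j = 3, …, 2.

Pick v_3 = (2, 1, 0, 0, 0)ᵀ.
Then v_2 = N · v_3 = (1, 2, -1, 0, -1)ᵀ.
Then v_1 = N · v_2 = (2, 1, -1, 0, 0)ᵀ.

Sanity check: (A − (2)·I) v_1 = (0, 0, 0, 0, 0)ᵀ = 0. ✓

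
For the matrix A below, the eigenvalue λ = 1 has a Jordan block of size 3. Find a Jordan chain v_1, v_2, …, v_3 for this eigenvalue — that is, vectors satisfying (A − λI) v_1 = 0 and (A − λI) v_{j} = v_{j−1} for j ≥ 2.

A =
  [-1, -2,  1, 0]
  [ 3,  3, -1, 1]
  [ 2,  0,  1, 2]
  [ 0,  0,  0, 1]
A Jordan chain for λ = 1 of length 3:
v_1 = (0, -2, -4, 0)ᵀ
v_2 = (-2, 3, 2, 0)ᵀ
v_3 = (1, 0, 0, 0)ᵀ

Let N = A − (1)·I. We want v_3 with N^3 v_3 = 0 but N^2 v_3 ≠ 0; then v_{j-1} := N · v_j for j = 3, …, 2.

Pick v_3 = (1, 0, 0, 0)ᵀ.
Then v_2 = N · v_3 = (-2, 3, 2, 0)ᵀ.
Then v_1 = N · v_2 = (0, -2, -4, 0)ᵀ.

Sanity check: (A − (1)·I) v_1 = (0, 0, 0, 0)ᵀ = 0. ✓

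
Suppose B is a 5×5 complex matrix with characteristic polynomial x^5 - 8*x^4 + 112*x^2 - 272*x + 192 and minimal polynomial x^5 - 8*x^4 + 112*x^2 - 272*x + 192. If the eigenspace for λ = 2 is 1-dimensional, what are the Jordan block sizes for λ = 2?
Block sizes for λ = 2: [3]

Step 1 — from the characteristic polynomial, algebraic multiplicity of λ = 2 is 3. From dim ker(B − (2)·I) = 1, there are exactly 1 Jordan blocks for λ = 2.
Step 2 — from the minimal polynomial, the factor (x − 2)^3 tells us the largest block for λ = 2 has size 3.
Step 3 — with total size 3, 1 blocks, and largest block 3, the block sizes (in nonincreasing order) are [3].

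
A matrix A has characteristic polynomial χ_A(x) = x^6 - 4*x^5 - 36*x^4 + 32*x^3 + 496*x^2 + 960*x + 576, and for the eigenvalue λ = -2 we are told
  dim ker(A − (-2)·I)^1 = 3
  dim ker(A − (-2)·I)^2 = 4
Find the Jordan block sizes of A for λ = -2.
Block sizes for λ = -2: [2, 1, 1]

From the dimensions of kernels of powers, the number of Jordan blocks of size at least j is d_j − d_{j−1} where d_j = dim ker(N^j) (with d_0 = 0). Computing the differences gives [3, 1].
The number of blocks of size exactly k is (#blocks of size ≥ k) − (#blocks of size ≥ k + 1), so the partition is: 2 block(s) of size 1, 1 block(s) of size 2.
In nonincreasing order the block sizes are [2, 1, 1].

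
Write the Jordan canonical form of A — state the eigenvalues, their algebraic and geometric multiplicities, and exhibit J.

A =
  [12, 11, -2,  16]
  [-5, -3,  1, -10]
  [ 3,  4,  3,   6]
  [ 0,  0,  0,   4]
J_3(4) ⊕ J_1(4)

The characteristic polynomial is
  det(x·I − A) = x^4 - 16*x^3 + 96*x^2 - 256*x + 256 = (x - 4)^4

Eigenvalues and multiplicities (the geometric multiplicity of λ is n − rank(A − λI), which equals the number of Jordan blocks for λ):
  λ = 4: algebraic multiplicity = 4, geometric multiplicity = 2

Determining the block sizes for each eigenvalue:
  λ = 4: with am = 4 and gm = 2, the partition is not yet determined (e.g. several partitions of 4 into 2 parts exist). Let N = A − (4)·I. Computing rank(N^1) = 2, rank(N^2) = 1, rank(N^3) = 0; the number of blocks of size ≥ j is rank(N^{j−1}) − rank(N^j), giving [2, 1, 1]. So we have 1 block(s) of size 3, 1 block(s) of size 1 → block sizes [3, 1]

Assembling the blocks gives a Jordan form
J =
  [4, 1, 0, 0]
  [0, 4, 1, 0]
  [0, 0, 4, 0]
  [0, 0, 0, 4]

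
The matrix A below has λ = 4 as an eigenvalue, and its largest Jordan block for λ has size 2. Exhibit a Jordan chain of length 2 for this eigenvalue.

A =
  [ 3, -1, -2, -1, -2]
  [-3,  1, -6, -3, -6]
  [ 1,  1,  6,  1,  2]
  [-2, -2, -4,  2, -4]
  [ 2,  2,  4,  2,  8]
A Jordan chain for λ = 4 of length 2:
v_1 = (-1, -3, 1, -2, 2)ᵀ
v_2 = (1, 0, 0, 0, 0)ᵀ

Let N = A − (4)·I. We want v_2 with N^2 v_2 = 0 but N^1 v_2 ≠ 0; then v_{j-1} := N · v_j for j = 2, …, 2.

Pick v_2 = (1, 0, 0, 0, 0)ᵀ.
Then v_1 = N · v_2 = (-1, -3, 1, -2, 2)ᵀ.

Sanity check: (A − (4)·I) v_1 = (0, 0, 0, 0, 0)ᵀ = 0. ✓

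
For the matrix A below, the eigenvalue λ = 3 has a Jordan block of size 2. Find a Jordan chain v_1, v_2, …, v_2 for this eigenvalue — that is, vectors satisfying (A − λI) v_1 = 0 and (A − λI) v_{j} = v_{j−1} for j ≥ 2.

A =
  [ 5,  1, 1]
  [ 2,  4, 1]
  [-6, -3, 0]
A Jordan chain for λ = 3 of length 2:
v_1 = (2, 2, -6)ᵀ
v_2 = (1, 0, 0)ᵀ

Let N = A − (3)·I. We want v_2 with N^2 v_2 = 0 but N^1 v_2 ≠ 0; then v_{j-1} := N · v_j for j = 2, …, 2.

Pick v_2 = (1, 0, 0)ᵀ.
Then v_1 = N · v_2 = (2, 2, -6)ᵀ.

Sanity check: (A − (3)·I) v_1 = (0, 0, 0)ᵀ = 0. ✓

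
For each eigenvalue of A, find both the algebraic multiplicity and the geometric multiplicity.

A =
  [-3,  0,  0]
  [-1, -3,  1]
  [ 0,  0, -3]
λ = -3: alg = 3, geom = 2

Step 1 — factor the characteristic polynomial to read off the algebraic multiplicities:
  χ_A(x) = (x + 3)^3

Step 2 — compute geometric multiplicities via the rank-nullity identity g(λ) = n − rank(A − λI):
  rank(A − (-3)·I) = 1, so dim ker(A − (-3)·I) = n − 1 = 2

Summary:
  λ = -3: algebraic multiplicity = 3, geometric multiplicity = 2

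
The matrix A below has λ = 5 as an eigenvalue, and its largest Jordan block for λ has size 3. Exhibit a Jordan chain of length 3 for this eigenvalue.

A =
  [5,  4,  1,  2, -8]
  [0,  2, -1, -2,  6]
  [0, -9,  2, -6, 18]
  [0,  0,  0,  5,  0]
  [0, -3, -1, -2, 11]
A Jordan chain for λ = 5 of length 3:
v_1 = (3, 0, 0, 0, 0)ᵀ
v_2 = (4, -3, -9, 0, -3)ᵀ
v_3 = (0, 1, 0, 0, 0)ᵀ

Let N = A − (5)·I. We want v_3 with N^3 v_3 = 0 but N^2 v_3 ≠ 0; then v_{j-1} := N · v_j for j = 3, …, 2.

Pick v_3 = (0, 1, 0, 0, 0)ᵀ.
Then v_2 = N · v_3 = (4, -3, -9, 0, -3)ᵀ.
Then v_1 = N · v_2 = (3, 0, 0, 0, 0)ᵀ.

Sanity check: (A − (5)·I) v_1 = (0, 0, 0, 0, 0)ᵀ = 0. ✓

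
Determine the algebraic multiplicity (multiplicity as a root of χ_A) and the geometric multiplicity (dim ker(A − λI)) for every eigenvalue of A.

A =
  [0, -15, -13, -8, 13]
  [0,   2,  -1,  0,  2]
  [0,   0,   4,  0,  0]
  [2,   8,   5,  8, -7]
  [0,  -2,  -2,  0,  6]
λ = 4: alg = 5, geom = 2

Step 1 — factor the characteristic polynomial to read off the algebraic multiplicities:
  χ_A(x) = (x - 4)^5

Step 2 — compute geometric multiplicities via the rank-nullity identity g(λ) = n − rank(A − λI):
  rank(A − (4)·I) = 3, so dim ker(A − (4)·I) = n − 3 = 2

Summary:
  λ = 4: algebraic multiplicity = 5, geometric multiplicity = 2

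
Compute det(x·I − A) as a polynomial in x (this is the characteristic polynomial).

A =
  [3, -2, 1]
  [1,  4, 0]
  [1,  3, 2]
x^3 - 9*x^2 + 27*x - 27

Expanding det(x·I − A) (e.g. by cofactor expansion or by noting that A is similar to its Jordan form J, which has the same characteristic polynomial as A) gives
  χ_A(x) = x^3 - 9*x^2 + 27*x - 27
which factors as (x - 3)^3. The eigenvalues (with algebraic multiplicities) are λ = 3 with multiplicity 3.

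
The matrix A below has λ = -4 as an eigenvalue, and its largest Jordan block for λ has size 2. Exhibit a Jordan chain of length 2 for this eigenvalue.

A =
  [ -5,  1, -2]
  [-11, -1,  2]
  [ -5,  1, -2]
A Jordan chain for λ = -4 of length 2:
v_1 = (1, 3, 1)ᵀ
v_2 = (0, 1, 0)ᵀ

Let N = A − (-4)·I. We want v_2 with N^2 v_2 = 0 but N^1 v_2 ≠ 0; then v_{j-1} := N · v_j for j = 2, …, 2.

Pick v_2 = (0, 1, 0)ᵀ.
Then v_1 = N · v_2 = (1, 3, 1)ᵀ.

Sanity check: (A − (-4)·I) v_1 = (0, 0, 0)ᵀ = 0. ✓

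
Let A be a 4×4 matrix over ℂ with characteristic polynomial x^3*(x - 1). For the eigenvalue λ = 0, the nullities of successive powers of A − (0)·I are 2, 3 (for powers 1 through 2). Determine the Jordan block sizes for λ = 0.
Block sizes for λ = 0: [2, 1]

From the dimensions of kernels of powers, the number of Jordan blocks of size at least j is d_j − d_{j−1} where d_j = dim ker(N^j) (with d_0 = 0). Computing the differences gives [2, 1].
The number of blocks of size exactly k is (#blocks of size ≥ k) − (#blocks of size ≥ k + 1), so the partition is: 1 block(s) of size 1, 1 block(s) of size 2.
In nonincreasing order the block sizes are [2, 1].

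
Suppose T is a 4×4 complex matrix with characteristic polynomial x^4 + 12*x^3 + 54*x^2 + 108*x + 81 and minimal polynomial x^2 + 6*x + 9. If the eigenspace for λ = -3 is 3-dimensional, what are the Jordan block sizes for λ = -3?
Block sizes for λ = -3: [2, 1, 1]

Step 1 — from the characteristic polynomial, algebraic multiplicity of λ = -3 is 4. From dim ker(T − (-3)·I) = 3, there are exactly 3 Jordan blocks for λ = -3.
Step 2 — from the minimal polynomial, the factor (x + 3)^2 tells us the largest block for λ = -3 has size 2.
Step 3 — with total size 4, 3 blocks, and largest block 2, the block sizes (in nonincreasing order) are [2, 1, 1].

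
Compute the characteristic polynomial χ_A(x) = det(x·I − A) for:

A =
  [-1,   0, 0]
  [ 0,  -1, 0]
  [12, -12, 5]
x^3 - 3*x^2 - 9*x - 5

Expanding det(x·I − A) (e.g. by cofactor expansion or by noting that A is similar to its Jordan form J, which has the same characteristic polynomial as A) gives
  χ_A(x) = x^3 - 3*x^2 - 9*x - 5
which factors as (x - 5)*(x + 1)^2. The eigenvalues (with algebraic multiplicities) are λ = -1 with multiplicity 2, λ = 5 with multiplicity 1.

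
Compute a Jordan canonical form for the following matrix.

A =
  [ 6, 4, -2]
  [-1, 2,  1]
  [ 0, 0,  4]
J_2(4) ⊕ J_1(4)

The characteristic polynomial is
  det(x·I − A) = x^3 - 12*x^2 + 48*x - 64 = (x - 4)^3

Eigenvalues and multiplicities (the geometric multiplicity of λ is n − rank(A − λI), which equals the number of Jordan blocks for λ):
  λ = 4: algebraic multiplicity = 3, geometric multiplicity = 2

Determining the block sizes for each eigenvalue:
  λ = 4: 2 blocks summing to 3 forces exactly one block of size 2 and the rest size 1 → block sizes [2, 1]

Assembling the blocks gives a Jordan form
J =
  [4, 1, 0]
  [0, 4, 0]
  [0, 0, 4]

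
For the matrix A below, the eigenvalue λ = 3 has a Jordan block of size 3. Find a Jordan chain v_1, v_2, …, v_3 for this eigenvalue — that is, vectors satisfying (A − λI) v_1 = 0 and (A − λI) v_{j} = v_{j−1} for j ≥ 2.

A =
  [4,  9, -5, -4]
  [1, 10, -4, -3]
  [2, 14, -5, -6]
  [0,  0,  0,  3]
A Jordan chain for λ = 3 of length 3:
v_1 = (2, 2, 4, 0)ᵀ
v_2 = (9, 7, 14, 0)ᵀ
v_3 = (0, 1, 0, 0)ᵀ

Let N = A − (3)·I. We want v_3 with N^3 v_3 = 0 but N^2 v_3 ≠ 0; then v_{j-1} := N · v_j for j = 3, …, 2.

Pick v_3 = (0, 1, 0, 0)ᵀ.
Then v_2 = N · v_3 = (9, 7, 14, 0)ᵀ.
Then v_1 = N · v_2 = (2, 2, 4, 0)ᵀ.

Sanity check: (A − (3)·I) v_1 = (0, 0, 0, 0)ᵀ = 0. ✓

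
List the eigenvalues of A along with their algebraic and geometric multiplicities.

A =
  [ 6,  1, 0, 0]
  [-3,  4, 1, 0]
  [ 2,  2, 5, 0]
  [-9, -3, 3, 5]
λ = 5: alg = 4, geom = 2

Step 1 — factor the characteristic polynomial to read off the algebraic multiplicities:
  χ_A(x) = (x - 5)^4

Step 2 — compute geometric multiplicities via the rank-nullity identity g(λ) = n − rank(A − λI):
  rank(A − (5)·I) = 2, so dim ker(A − (5)·I) = n − 2 = 2

Summary:
  λ = 5: algebraic multiplicity = 4, geometric multiplicity = 2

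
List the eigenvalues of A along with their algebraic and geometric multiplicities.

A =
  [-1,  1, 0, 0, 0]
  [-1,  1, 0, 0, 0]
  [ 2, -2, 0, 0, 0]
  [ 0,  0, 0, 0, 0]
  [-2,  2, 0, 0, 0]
λ = 0: alg = 5, geom = 4

Step 1 — factor the characteristic polynomial to read off the algebraic multiplicities:
  χ_A(x) = x^5

Step 2 — compute geometric multiplicities via the rank-nullity identity g(λ) = n − rank(A − λI):
  rank(A − (0)·I) = 1, so dim ker(A − (0)·I) = n − 1 = 4

Summary:
  λ = 0: algebraic multiplicity = 5, geometric multiplicity = 4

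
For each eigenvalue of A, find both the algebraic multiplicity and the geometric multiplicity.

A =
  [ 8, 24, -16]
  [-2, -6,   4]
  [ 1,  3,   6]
λ = 0: alg = 1, geom = 1; λ = 4: alg = 2, geom = 1

Step 1 — factor the characteristic polynomial to read off the algebraic multiplicities:
  χ_A(x) = x*(x - 4)^2

Step 2 — compute geometric multiplicities via the rank-nullity identity g(λ) = n − rank(A − λI):
  rank(A − (0)·I) = 2, so dim ker(A − (0)·I) = n − 2 = 1
  rank(A − (4)·I) = 2, so dim ker(A − (4)·I) = n − 2 = 1

Summary:
  λ = 0: algebraic multiplicity = 1, geometric multiplicity = 1
  λ = 4: algebraic multiplicity = 2, geometric multiplicity = 1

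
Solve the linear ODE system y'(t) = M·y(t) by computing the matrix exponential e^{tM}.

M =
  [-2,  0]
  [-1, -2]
e^{tM} =
  [exp(-2*t), 0]
  [-t*exp(-2*t), exp(-2*t)]

Strategy: write M = P · J · P⁻¹ where J is a Jordan canonical form, so e^{tM} = P · e^{tJ} · P⁻¹, and e^{tJ} can be computed block-by-block.

M has Jordan form
J =
  [-2,  1]
  [ 0, -2]
(up to reordering of blocks).

Per-block formulas:
  For a 2×2 Jordan block J_2(-2): exp(t · J_2(-2)) = e^(-2t)·(I + t·N), where N is the 2×2 nilpotent shift.

After assembling e^{tJ} and conjugating by P, we get:

e^{tM} =
  [exp(-2*t), 0]
  [-t*exp(-2*t), exp(-2*t)]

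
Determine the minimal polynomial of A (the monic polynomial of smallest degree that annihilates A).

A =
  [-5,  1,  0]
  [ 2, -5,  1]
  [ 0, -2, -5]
x^3 + 15*x^2 + 75*x + 125

The characteristic polynomial is χ_A(x) = (x + 5)^3, so the eigenvalues are known. The minimal polynomial is
  m_A(x) = Π_λ (x − λ)^{k_λ}
where k_λ is the size of the *largest* Jordan block for λ (equivalently, the smallest k with (A − λI)^k v = 0 for every generalised eigenvector v of λ).

  λ = -5: largest Jordan block has size 3, contributing (x + 5)^3

So m_A(x) = (x + 5)^3 = x^3 + 15*x^2 + 75*x + 125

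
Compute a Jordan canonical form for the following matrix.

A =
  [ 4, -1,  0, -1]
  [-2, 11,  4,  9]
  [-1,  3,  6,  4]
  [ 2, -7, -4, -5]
J_2(4) ⊕ J_2(4)

The characteristic polynomial is
  det(x·I − A) = x^4 - 16*x^3 + 96*x^2 - 256*x + 256 = (x - 4)^4

Eigenvalues and multiplicities (the geometric multiplicity of λ is n − rank(A − λI), which equals the number of Jordan blocks for λ):
  λ = 4: algebraic multiplicity = 4, geometric multiplicity = 2

Determining the block sizes for each eigenvalue:
  λ = 4: with am = 4 and gm = 2, the partition is not yet determined (e.g. several partitions of 4 into 2 parts exist). Let N = A − (4)·I. Computing rank(N^1) = 2, rank(N^2) = 0; the number of blocks of size ≥ j is rank(N^{j−1}) − rank(N^j), giving [2, 2]. So we have 2 block(s) of size 2 → block sizes [2, 2]

Assembling the blocks gives a Jordan form
J =
  [4, 1, 0, 0]
  [0, 4, 0, 0]
  [0, 0, 4, 1]
  [0, 0, 0, 4]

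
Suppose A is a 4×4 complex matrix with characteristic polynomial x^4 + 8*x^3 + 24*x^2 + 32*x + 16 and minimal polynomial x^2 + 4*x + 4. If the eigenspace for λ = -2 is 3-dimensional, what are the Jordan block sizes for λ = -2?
Block sizes for λ = -2: [2, 1, 1]

Step 1 — from the characteristic polynomial, algebraic multiplicity of λ = -2 is 4. From dim ker(A − (-2)·I) = 3, there are exactly 3 Jordan blocks for λ = -2.
Step 2 — from the minimal polynomial, the factor (x + 2)^2 tells us the largest block for λ = -2 has size 2.
Step 3 — with total size 4, 3 blocks, and largest block 2, the block sizes (in nonincreasing order) are [2, 1, 1].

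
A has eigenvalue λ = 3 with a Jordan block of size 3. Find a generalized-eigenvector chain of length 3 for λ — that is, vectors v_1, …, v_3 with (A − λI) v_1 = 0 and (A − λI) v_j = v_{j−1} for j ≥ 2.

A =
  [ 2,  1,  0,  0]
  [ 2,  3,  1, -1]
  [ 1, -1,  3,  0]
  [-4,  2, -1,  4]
A Jordan chain for λ = 3 of length 3:
v_1 = (3, 3, -3, 3)ᵀ
v_2 = (-1, 2, 1, -4)ᵀ
v_3 = (1, 0, 0, 0)ᵀ

Let N = A − (3)·I. We want v_3 with N^3 v_3 = 0 but N^2 v_3 ≠ 0; then v_{j-1} := N · v_j for j = 3, …, 2.

Pick v_3 = (1, 0, 0, 0)ᵀ.
Then v_2 = N · v_3 = (-1, 2, 1, -4)ᵀ.
Then v_1 = N · v_2 = (3, 3, -3, 3)ᵀ.

Sanity check: (A − (3)·I) v_1 = (0, 0, 0, 0)ᵀ = 0. ✓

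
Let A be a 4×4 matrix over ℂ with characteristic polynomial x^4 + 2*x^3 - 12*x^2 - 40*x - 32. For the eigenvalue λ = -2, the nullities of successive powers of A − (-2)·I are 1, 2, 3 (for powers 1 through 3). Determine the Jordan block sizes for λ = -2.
Block sizes for λ = -2: [3]

From the dimensions of kernels of powers, the number of Jordan blocks of size at least j is d_j − d_{j−1} where d_j = dim ker(N^j) (with d_0 = 0). Computing the differences gives [1, 1, 1].
The number of blocks of size exactly k is (#blocks of size ≥ k) − (#blocks of size ≥ k + 1), so the partition is: 1 block(s) of size 3.
In nonincreasing order the block sizes are [3].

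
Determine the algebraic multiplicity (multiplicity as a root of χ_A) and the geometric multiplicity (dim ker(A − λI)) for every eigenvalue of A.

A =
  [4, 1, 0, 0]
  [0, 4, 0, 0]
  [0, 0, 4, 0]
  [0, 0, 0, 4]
λ = 4: alg = 4, geom = 3

Step 1 — factor the characteristic polynomial to read off the algebraic multiplicities:
  χ_A(x) = (x - 4)^4

Step 2 — compute geometric multiplicities via the rank-nullity identity g(λ) = n − rank(A − λI):
  rank(A − (4)·I) = 1, so dim ker(A − (4)·I) = n − 1 = 3

Summary:
  λ = 4: algebraic multiplicity = 4, geometric multiplicity = 3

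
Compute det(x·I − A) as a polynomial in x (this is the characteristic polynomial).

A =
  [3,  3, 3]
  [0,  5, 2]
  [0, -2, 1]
x^3 - 9*x^2 + 27*x - 27

Expanding det(x·I − A) (e.g. by cofactor expansion or by noting that A is similar to its Jordan form J, which has the same characteristic polynomial as A) gives
  χ_A(x) = x^3 - 9*x^2 + 27*x - 27
which factors as (x - 3)^3. The eigenvalues (with algebraic multiplicities) are λ = 3 with multiplicity 3.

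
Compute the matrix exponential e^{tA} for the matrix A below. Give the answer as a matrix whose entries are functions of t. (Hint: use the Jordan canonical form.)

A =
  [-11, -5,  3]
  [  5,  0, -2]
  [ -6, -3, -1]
e^{tA} =
  [3*t^2*exp(-4*t) - 7*t*exp(-4*t) + exp(-4*t), 3*t^2*exp(-4*t) - 5*t*exp(-4*t), -t^2*exp(-4*t) + 3*t*exp(-4*t)]
  [-3*t^2*exp(-4*t)/2 + 5*t*exp(-4*t), -3*t^2*exp(-4*t)/2 + 4*t*exp(-4*t) + exp(-4*t), t^2*exp(-4*t)/2 - 2*t*exp(-4*t)]
  [9*t^2*exp(-4*t)/2 - 6*t*exp(-4*t), 9*t^2*exp(-4*t)/2 - 3*t*exp(-4*t), -3*t^2*exp(-4*t)/2 + 3*t*exp(-4*t) + exp(-4*t)]

Strategy: write A = P · J · P⁻¹ where J is a Jordan canonical form, so e^{tA} = P · e^{tJ} · P⁻¹, and e^{tJ} can be computed block-by-block.

A has Jordan form
J =
  [-4,  1,  0]
  [ 0, -4,  1]
  [ 0,  0, -4]
(up to reordering of blocks).

Per-block formulas:
  For a 3×3 Jordan block J_3(-4): exp(t · J_3(-4)) = e^(-4t)·(I + t·N + (t^2/2)·N^2), where N is the 3×3 nilpotent shift.

After assembling e^{tJ} and conjugating by P, we get:

e^{tA} =
  [3*t^2*exp(-4*t) - 7*t*exp(-4*t) + exp(-4*t), 3*t^2*exp(-4*t) - 5*t*exp(-4*t), -t^2*exp(-4*t) + 3*t*exp(-4*t)]
  [-3*t^2*exp(-4*t)/2 + 5*t*exp(-4*t), -3*t^2*exp(-4*t)/2 + 4*t*exp(-4*t) + exp(-4*t), t^2*exp(-4*t)/2 - 2*t*exp(-4*t)]
  [9*t^2*exp(-4*t)/2 - 6*t*exp(-4*t), 9*t^2*exp(-4*t)/2 - 3*t*exp(-4*t), -3*t^2*exp(-4*t)/2 + 3*t*exp(-4*t) + exp(-4*t)]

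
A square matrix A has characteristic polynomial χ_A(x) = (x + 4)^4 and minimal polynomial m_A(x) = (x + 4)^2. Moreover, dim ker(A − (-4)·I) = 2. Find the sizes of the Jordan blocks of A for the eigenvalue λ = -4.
Block sizes for λ = -4: [2, 2]

Step 1 — from the characteristic polynomial, algebraic multiplicity of λ = -4 is 4. From dim ker(A − (-4)·I) = 2, there are exactly 2 Jordan blocks for λ = -4.
Step 2 — from the minimal polynomial, the factor (x + 4)^2 tells us the largest block for λ = -4 has size 2.
Step 3 — with total size 4, 2 blocks, and largest block 2, the block sizes (in nonincreasing order) are [2, 2].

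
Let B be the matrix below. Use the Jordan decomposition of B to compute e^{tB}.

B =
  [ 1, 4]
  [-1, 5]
e^{tB} =
  [-2*t*exp(3*t) + exp(3*t), 4*t*exp(3*t)]
  [-t*exp(3*t), 2*t*exp(3*t) + exp(3*t)]

Strategy: write B = P · J · P⁻¹ where J is a Jordan canonical form, so e^{tB} = P · e^{tJ} · P⁻¹, and e^{tJ} can be computed block-by-block.

B has Jordan form
J =
  [3, 1]
  [0, 3]
(up to reordering of blocks).

Per-block formulas:
  For a 2×2 Jordan block J_2(3): exp(t · J_2(3)) = e^(3t)·(I + t·N), where N is the 2×2 nilpotent shift.

After assembling e^{tJ} and conjugating by P, we get:

e^{tB} =
  [-2*t*exp(3*t) + exp(3*t), 4*t*exp(3*t)]
  [-t*exp(3*t), 2*t*exp(3*t) + exp(3*t)]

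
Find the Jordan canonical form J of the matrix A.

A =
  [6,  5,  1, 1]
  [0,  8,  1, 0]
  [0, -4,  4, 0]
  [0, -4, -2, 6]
J_3(6) ⊕ J_1(6)

The characteristic polynomial is
  det(x·I − A) = x^4 - 24*x^3 + 216*x^2 - 864*x + 1296 = (x - 6)^4

Eigenvalues and multiplicities (the geometric multiplicity of λ is n − rank(A − λI), which equals the number of Jordan blocks for λ):
  λ = 6: algebraic multiplicity = 4, geometric multiplicity = 2

Determining the block sizes for each eigenvalue:
  λ = 6: with am = 4 and gm = 2, the partition is not yet determined (e.g. several partitions of 4 into 2 parts exist). Let N = A − (6)·I. Computing rank(N^1) = 2, rank(N^2) = 1, rank(N^3) = 0; the number of blocks of size ≥ j is rank(N^{j−1}) − rank(N^j), giving [2, 1, 1]. So we have 1 block(s) of size 3, 1 block(s) of size 1 → block sizes [3, 1]

Assembling the blocks gives a Jordan form
J =
  [6, 1, 0, 0]
  [0, 6, 1, 0]
  [0, 0, 6, 0]
  [0, 0, 0, 6]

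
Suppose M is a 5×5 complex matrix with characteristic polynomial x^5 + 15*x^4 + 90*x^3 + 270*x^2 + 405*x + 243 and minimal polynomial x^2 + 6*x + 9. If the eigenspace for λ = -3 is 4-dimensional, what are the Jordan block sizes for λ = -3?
Block sizes for λ = -3: [2, 1, 1, 1]

Step 1 — from the characteristic polynomial, algebraic multiplicity of λ = -3 is 5. From dim ker(M − (-3)·I) = 4, there are exactly 4 Jordan blocks for λ = -3.
Step 2 — from the minimal polynomial, the factor (x + 3)^2 tells us the largest block for λ = -3 has size 2.
Step 3 — with total size 5, 4 blocks, and largest block 2, the block sizes (in nonincreasing order) are [2, 1, 1, 1].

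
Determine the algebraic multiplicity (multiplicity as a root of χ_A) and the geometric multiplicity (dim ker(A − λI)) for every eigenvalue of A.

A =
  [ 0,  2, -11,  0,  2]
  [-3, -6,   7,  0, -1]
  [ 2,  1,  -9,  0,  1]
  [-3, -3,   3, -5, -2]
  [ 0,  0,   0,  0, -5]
λ = -5: alg = 5, geom = 2

Step 1 — factor the characteristic polynomial to read off the algebraic multiplicities:
  χ_A(x) = (x + 5)^5

Step 2 — compute geometric multiplicities via the rank-nullity identity g(λ) = n − rank(A − λI):
  rank(A − (-5)·I) = 3, so dim ker(A − (-5)·I) = n − 3 = 2

Summary:
  λ = -5: algebraic multiplicity = 5, geometric multiplicity = 2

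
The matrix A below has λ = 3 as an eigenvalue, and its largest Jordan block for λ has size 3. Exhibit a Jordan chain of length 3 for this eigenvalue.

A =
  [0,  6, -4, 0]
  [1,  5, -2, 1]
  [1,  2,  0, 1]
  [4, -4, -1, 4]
A Jordan chain for λ = 3 of length 3:
v_1 = (8, 4, 0, -16)ᵀ
v_2 = (0, 4, 4, 4)ᵀ
v_3 = (2, 1, 0, 0)ᵀ

Let N = A − (3)·I. We want v_3 with N^3 v_3 = 0 but N^2 v_3 ≠ 0; then v_{j-1} := N · v_j for j = 3, …, 2.

Pick v_3 = (2, 1, 0, 0)ᵀ.
Then v_2 = N · v_3 = (0, 4, 4, 4)ᵀ.
Then v_1 = N · v_2 = (8, 4, 0, -16)ᵀ.

Sanity check: (A − (3)·I) v_1 = (0, 0, 0, 0)ᵀ = 0. ✓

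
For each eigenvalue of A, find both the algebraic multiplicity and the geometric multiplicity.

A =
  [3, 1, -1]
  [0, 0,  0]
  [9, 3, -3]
λ = 0: alg = 3, geom = 2

Step 1 — factor the characteristic polynomial to read off the algebraic multiplicities:
  χ_A(x) = x^3

Step 2 — compute geometric multiplicities via the rank-nullity identity g(λ) = n − rank(A − λI):
  rank(A − (0)·I) = 1, so dim ker(A − (0)·I) = n − 1 = 2

Summary:
  λ = 0: algebraic multiplicity = 3, geometric multiplicity = 2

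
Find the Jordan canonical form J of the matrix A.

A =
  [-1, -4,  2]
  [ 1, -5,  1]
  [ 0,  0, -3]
J_2(-3) ⊕ J_1(-3)

The characteristic polynomial is
  det(x·I − A) = x^3 + 9*x^2 + 27*x + 27 = (x + 3)^3

Eigenvalues and multiplicities (the geometric multiplicity of λ is n − rank(A − λI), which equals the number of Jordan blocks for λ):
  λ = -3: algebraic multiplicity = 3, geometric multiplicity = 2

Determining the block sizes for each eigenvalue:
  λ = -3: 2 blocks summing to 3 forces exactly one block of size 2 and the rest size 1 → block sizes [2, 1]

Assembling the blocks gives a Jordan form
J =
  [-3,  1,  0]
  [ 0, -3,  0]
  [ 0,  0, -3]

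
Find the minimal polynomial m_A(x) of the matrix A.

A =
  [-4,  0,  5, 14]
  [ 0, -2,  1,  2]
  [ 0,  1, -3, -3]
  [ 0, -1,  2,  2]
x^4 + 7*x^3 + 15*x^2 + 13*x + 4

The characteristic polynomial is χ_A(x) = (x + 1)^3*(x + 4), so the eigenvalues are known. The minimal polynomial is
  m_A(x) = Π_λ (x − λ)^{k_λ}
where k_λ is the size of the *largest* Jordan block for λ (equivalently, the smallest k with (A − λI)^k v = 0 for every generalised eigenvector v of λ).

  λ = -4: largest Jordan block has size 1, contributing (x + 4)
  λ = -1: largest Jordan block has size 3, contributing (x + 1)^3

So m_A(x) = (x + 1)^3*(x + 4) = x^4 + 7*x^3 + 15*x^2 + 13*x + 4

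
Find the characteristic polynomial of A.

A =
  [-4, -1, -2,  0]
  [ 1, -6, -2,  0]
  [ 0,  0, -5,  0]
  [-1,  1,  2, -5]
x^4 + 20*x^3 + 150*x^2 + 500*x + 625

Expanding det(x·I − A) (e.g. by cofactor expansion or by noting that A is similar to its Jordan form J, which has the same characteristic polynomial as A) gives
  χ_A(x) = x^4 + 20*x^3 + 150*x^2 + 500*x + 625
which factors as (x + 5)^4. The eigenvalues (with algebraic multiplicities) are λ = -5 with multiplicity 4.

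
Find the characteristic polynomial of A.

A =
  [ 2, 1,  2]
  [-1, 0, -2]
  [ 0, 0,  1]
x^3 - 3*x^2 + 3*x - 1

Expanding det(x·I − A) (e.g. by cofactor expansion or by noting that A is similar to its Jordan form J, which has the same characteristic polynomial as A) gives
  χ_A(x) = x^3 - 3*x^2 + 3*x - 1
which factors as (x - 1)^3. The eigenvalues (with algebraic multiplicities) are λ = 1 with multiplicity 3.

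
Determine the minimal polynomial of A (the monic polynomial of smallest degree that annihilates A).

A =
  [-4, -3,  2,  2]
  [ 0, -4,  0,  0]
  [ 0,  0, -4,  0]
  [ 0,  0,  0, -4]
x^2 + 8*x + 16

The characteristic polynomial is χ_A(x) = (x + 4)^4, so the eigenvalues are known. The minimal polynomial is
  m_A(x) = Π_λ (x − λ)^{k_λ}
where k_λ is the size of the *largest* Jordan block for λ (equivalently, the smallest k with (A − λI)^k v = 0 for every generalised eigenvector v of λ).

  λ = -4: largest Jordan block has size 2, contributing (x + 4)^2

So m_A(x) = (x + 4)^2 = x^2 + 8*x + 16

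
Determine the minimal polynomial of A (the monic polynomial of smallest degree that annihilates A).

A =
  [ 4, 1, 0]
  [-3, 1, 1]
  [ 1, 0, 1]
x^3 - 6*x^2 + 12*x - 8

The characteristic polynomial is χ_A(x) = (x - 2)^3, so the eigenvalues are known. The minimal polynomial is
  m_A(x) = Π_λ (x − λ)^{k_λ}
where k_λ is the size of the *largest* Jordan block for λ (equivalently, the smallest k with (A − λI)^k v = 0 for every generalised eigenvector v of λ).

  λ = 2: largest Jordan block has size 3, contributing (x − 2)^3

So m_A(x) = (x - 2)^3 = x^3 - 6*x^2 + 12*x - 8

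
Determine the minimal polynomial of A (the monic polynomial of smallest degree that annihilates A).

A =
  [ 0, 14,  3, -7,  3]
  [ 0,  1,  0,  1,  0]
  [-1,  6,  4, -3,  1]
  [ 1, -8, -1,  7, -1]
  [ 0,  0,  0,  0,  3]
x^3 - 9*x^2 + 27*x - 27

The characteristic polynomial is χ_A(x) = (x - 3)^5, so the eigenvalues are known. The minimal polynomial is
  m_A(x) = Π_λ (x − λ)^{k_λ}
where k_λ is the size of the *largest* Jordan block for λ (equivalently, the smallest k with (A − λI)^k v = 0 for every generalised eigenvector v of λ).

  λ = 3: largest Jordan block has size 3, contributing (x − 3)^3

So m_A(x) = (x - 3)^3 = x^3 - 9*x^2 + 27*x - 27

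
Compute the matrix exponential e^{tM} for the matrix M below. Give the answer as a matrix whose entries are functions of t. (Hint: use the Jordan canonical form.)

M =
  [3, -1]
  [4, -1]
e^{tM} =
  [2*t*exp(t) + exp(t), -t*exp(t)]
  [4*t*exp(t), -2*t*exp(t) + exp(t)]

Strategy: write M = P · J · P⁻¹ where J is a Jordan canonical form, so e^{tM} = P · e^{tJ} · P⁻¹, and e^{tJ} can be computed block-by-block.

M has Jordan form
J =
  [1, 1]
  [0, 1]
(up to reordering of blocks).

Per-block formulas:
  For a 2×2 Jordan block J_2(1): exp(t · J_2(1)) = e^(1t)·(I + t·N), where N is the 2×2 nilpotent shift.

After assembling e^{tJ} and conjugating by P, we get:

e^{tM} =
  [2*t*exp(t) + exp(t), -t*exp(t)]
  [4*t*exp(t), -2*t*exp(t) + exp(t)]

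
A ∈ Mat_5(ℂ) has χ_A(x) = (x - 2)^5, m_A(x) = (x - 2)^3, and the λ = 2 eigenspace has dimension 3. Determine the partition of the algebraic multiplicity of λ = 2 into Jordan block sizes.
Block sizes for λ = 2: [3, 1, 1]

Step 1 — from the characteristic polynomial, algebraic multiplicity of λ = 2 is 5. From dim ker(A − (2)·I) = 3, there are exactly 3 Jordan blocks for λ = 2.
Step 2 — from the minimal polynomial, the factor (x − 2)^3 tells us the largest block for λ = 2 has size 3.
Step 3 — with total size 5, 3 blocks, and largest block 3, the block sizes (in nonincreasing order) are [3, 1, 1].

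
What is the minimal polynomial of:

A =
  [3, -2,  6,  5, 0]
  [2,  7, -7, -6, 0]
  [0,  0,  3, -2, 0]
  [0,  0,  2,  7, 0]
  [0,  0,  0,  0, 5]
x^2 - 10*x + 25

The characteristic polynomial is χ_A(x) = (x - 5)^5, so the eigenvalues are known. The minimal polynomial is
  m_A(x) = Π_λ (x − λ)^{k_λ}
where k_λ is the size of the *largest* Jordan block for λ (equivalently, the smallest k with (A − λI)^k v = 0 for every generalised eigenvector v of λ).

  λ = 5: largest Jordan block has size 2, contributing (x − 5)^2

So m_A(x) = (x - 5)^2 = x^2 - 10*x + 25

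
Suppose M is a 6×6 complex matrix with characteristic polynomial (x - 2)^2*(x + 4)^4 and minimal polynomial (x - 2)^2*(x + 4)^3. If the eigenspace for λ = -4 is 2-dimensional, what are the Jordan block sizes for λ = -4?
Block sizes for λ = -4: [3, 1]

Step 1 — from the characteristic polynomial, algebraic multiplicity of λ = -4 is 4. From dim ker(M − (-4)·I) = 2, there are exactly 2 Jordan blocks for λ = -4.
Step 2 — from the minimal polynomial, the factor (x + 4)^3 tells us the largest block for λ = -4 has size 3.
Step 3 — with total size 4, 2 blocks, and largest block 3, the block sizes (in nonincreasing order) are [3, 1].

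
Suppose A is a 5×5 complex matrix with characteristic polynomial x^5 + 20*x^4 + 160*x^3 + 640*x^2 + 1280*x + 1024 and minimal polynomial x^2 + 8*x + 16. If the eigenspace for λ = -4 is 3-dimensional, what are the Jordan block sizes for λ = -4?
Block sizes for λ = -4: [2, 2, 1]

Step 1 — from the characteristic polynomial, algebraic multiplicity of λ = -4 is 5. From dim ker(A − (-4)·I) = 3, there are exactly 3 Jordan blocks for λ = -4.
Step 2 — from the minimal polynomial, the factor (x + 4)^2 tells us the largest block for λ = -4 has size 2.
Step 3 — with total size 5, 3 blocks, and largest block 2, the block sizes (in nonincreasing order) are [2, 2, 1].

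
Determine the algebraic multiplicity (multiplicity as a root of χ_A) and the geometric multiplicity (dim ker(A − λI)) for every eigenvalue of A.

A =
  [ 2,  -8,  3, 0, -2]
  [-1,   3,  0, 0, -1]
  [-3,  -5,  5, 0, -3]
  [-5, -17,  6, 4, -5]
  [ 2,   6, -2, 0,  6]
λ = 4: alg = 5, geom = 3

Step 1 — factor the characteristic polynomial to read off the algebraic multiplicities:
  χ_A(x) = (x - 4)^5

Step 2 — compute geometric multiplicities via the rank-nullity identity g(λ) = n − rank(A − λI):
  rank(A − (4)·I) = 2, so dim ker(A − (4)·I) = n − 2 = 3

Summary:
  λ = 4: algebraic multiplicity = 5, geometric multiplicity = 3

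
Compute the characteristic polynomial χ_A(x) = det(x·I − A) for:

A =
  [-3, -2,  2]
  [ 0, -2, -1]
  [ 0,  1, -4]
x^3 + 9*x^2 + 27*x + 27

Expanding det(x·I − A) (e.g. by cofactor expansion or by noting that A is similar to its Jordan form J, which has the same characteristic polynomial as A) gives
  χ_A(x) = x^3 + 9*x^2 + 27*x + 27
which factors as (x + 3)^3. The eigenvalues (with algebraic multiplicities) are λ = -3 with multiplicity 3.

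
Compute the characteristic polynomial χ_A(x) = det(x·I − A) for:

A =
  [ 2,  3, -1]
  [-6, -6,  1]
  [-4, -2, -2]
x^3 + 6*x^2 + 12*x + 8

Expanding det(x·I − A) (e.g. by cofactor expansion or by noting that A is similar to its Jordan form J, which has the same characteristic polynomial as A) gives
  χ_A(x) = x^3 + 6*x^2 + 12*x + 8
which factors as (x + 2)^3. The eigenvalues (with algebraic multiplicities) are λ = -2 with multiplicity 3.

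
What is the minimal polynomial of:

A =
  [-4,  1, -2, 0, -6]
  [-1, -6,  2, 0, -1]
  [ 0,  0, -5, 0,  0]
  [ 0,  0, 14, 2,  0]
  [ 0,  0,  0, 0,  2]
x^3 + 8*x^2 + 5*x - 50

The characteristic polynomial is χ_A(x) = (x - 2)^2*(x + 5)^3, so the eigenvalues are known. The minimal polynomial is
  m_A(x) = Π_λ (x − λ)^{k_λ}
where k_λ is the size of the *largest* Jordan block for λ (equivalently, the smallest k with (A − λI)^k v = 0 for every generalised eigenvector v of λ).

  λ = -5: largest Jordan block has size 2, contributing (x + 5)^2
  λ = 2: largest Jordan block has size 1, contributing (x − 2)

So m_A(x) = (x - 2)*(x + 5)^2 = x^3 + 8*x^2 + 5*x - 50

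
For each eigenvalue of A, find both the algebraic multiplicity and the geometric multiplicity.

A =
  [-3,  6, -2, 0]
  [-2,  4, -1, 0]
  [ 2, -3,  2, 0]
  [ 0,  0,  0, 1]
λ = 1: alg = 4, geom = 3

Step 1 — factor the characteristic polynomial to read off the algebraic multiplicities:
  χ_A(x) = (x - 1)^4

Step 2 — compute geometric multiplicities via the rank-nullity identity g(λ) = n − rank(A − λI):
  rank(A − (1)·I) = 1, so dim ker(A − (1)·I) = n − 1 = 3

Summary:
  λ = 1: algebraic multiplicity = 4, geometric multiplicity = 3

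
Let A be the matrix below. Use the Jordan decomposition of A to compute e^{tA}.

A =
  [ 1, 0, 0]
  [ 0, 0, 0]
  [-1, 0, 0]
e^{tA} =
  [exp(t), 0, 0]
  [0, 1, 0]
  [1 - exp(t), 0, 1]

Strategy: write A = P · J · P⁻¹ where J is a Jordan canonical form, so e^{tA} = P · e^{tJ} · P⁻¹, and e^{tJ} can be computed block-by-block.

A has Jordan form
J =
  [0, 0, 0]
  [0, 0, 0]
  [0, 0, 1]
(up to reordering of blocks).

Per-block formulas:
  For a 1×1 block at λ = 0: exp(t · [0]) = [e^(0t)].
  For a 1×1 block at λ = 1: exp(t · [1]) = [e^(1t)].

After assembling e^{tJ} and conjugating by P, we get:

e^{tA} =
  [exp(t), 0, 0]
  [0, 1, 0]
  [1 - exp(t), 0, 1]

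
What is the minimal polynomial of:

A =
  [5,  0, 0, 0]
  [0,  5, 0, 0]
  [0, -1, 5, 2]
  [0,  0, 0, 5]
x^2 - 10*x + 25

The characteristic polynomial is χ_A(x) = (x - 5)^4, so the eigenvalues are known. The minimal polynomial is
  m_A(x) = Π_λ (x − λ)^{k_λ}
where k_λ is the size of the *largest* Jordan block for λ (equivalently, the smallest k with (A − λI)^k v = 0 for every generalised eigenvector v of λ).

  λ = 5: largest Jordan block has size 2, contributing (x − 5)^2

So m_A(x) = (x - 5)^2 = x^2 - 10*x + 25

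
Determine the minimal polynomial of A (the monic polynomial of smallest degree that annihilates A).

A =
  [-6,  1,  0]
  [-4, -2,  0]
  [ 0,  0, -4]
x^2 + 8*x + 16

The characteristic polynomial is χ_A(x) = (x + 4)^3, so the eigenvalues are known. The minimal polynomial is
  m_A(x) = Π_λ (x − λ)^{k_λ}
where k_λ is the size of the *largest* Jordan block for λ (equivalently, the smallest k with (A − λI)^k v = 0 for every generalised eigenvector v of λ).

  λ = -4: largest Jordan block has size 2, contributing (x + 4)^2

So m_A(x) = (x + 4)^2 = x^2 + 8*x + 16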